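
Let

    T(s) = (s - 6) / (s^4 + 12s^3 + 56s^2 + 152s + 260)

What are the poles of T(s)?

The poles are the roots of the denominator s^4 + 12s^3 + 56s^2 + 152s + 260 = 0.
No real roots exist; factor into two real quadratics: (s^2 + 10s + 26)(s^2 + 2s + 10) = 0.
Each quadratic gives a conjugate pair via the quadratic formula.

s = -5 ± j, -1 ± 3j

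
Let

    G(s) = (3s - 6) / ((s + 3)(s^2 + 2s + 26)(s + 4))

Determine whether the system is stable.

The poles can be read from the denominator factors: s = -3, -1 ± 5j, -4.
Since all poles lie strictly in the left half-plane, the system is stable.

stable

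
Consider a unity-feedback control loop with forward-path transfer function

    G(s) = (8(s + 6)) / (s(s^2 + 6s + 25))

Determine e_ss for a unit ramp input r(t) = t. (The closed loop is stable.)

G(s) has one pole at the origin.
This is a Type 1 system. Kv = lim_{s→0} s·G(s) = 48/25.
e_ss = 1/Kv = 1/(48/25) = 25/48 ≈ 0.5208.

e_ss = 0.5208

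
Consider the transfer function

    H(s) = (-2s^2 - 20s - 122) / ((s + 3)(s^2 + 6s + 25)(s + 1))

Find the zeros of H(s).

s = -5 + 6j, -5 - 6j

Set the numerator to zero: -2s^2 - 20s - 122 = 0, i.e. -2·(s^2 + 10s + 61) = 0.
Factoring: (s^2 + 10s + 61) = 0.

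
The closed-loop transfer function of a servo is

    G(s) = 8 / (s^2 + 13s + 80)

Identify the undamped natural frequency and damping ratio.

ωₙ ≈ 8.944 rad/s, ζ ≈ 0.7267

Compare the denominator to the standard form s^2 + 2ζωₙs + ωₙ².
ωₙ² = 80, so ωₙ = √80 ≈ 8.944 rad/s.
2ζωₙ = 13, so ζ = 13/(2·√80) ≈ 0.7267.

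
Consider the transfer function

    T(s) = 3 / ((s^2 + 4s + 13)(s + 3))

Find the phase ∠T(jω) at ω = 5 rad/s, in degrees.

∠T(j5) ≈ 180°

At s = j5: numerator = 3, denominator = -136.
∠T = ∠num − ∠den = 0° − (180°) = -180°, which wraps to 180°.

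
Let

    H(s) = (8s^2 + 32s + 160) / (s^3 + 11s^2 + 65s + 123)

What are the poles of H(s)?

The poles are the roots of the denominator s^3 + 11s^2 + 65s + 123 = 0.
Trying s = -3: the polynomial evaluates to 0, so (s + 3) is a factor.
Dividing out leaves s^2 + 8s + 41 = 0.
The quadratic formula then gives s = -4 ± 5j.

s = -4 + 5j, -4 - 5j, -3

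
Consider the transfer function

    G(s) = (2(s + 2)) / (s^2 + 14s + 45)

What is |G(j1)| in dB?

Substitute s = j1: numerator = 4 + j2, denominator = 44 + j14.
|G(j1)| = |4 + j2| / |44 + j14| = 4.4721 / 46.174 ≈ 0.09685.
In decibels: 20·log₁₀(0.09685) ≈ -20.3 dB.

|G(j1)|_dB ≈ -20.3 dB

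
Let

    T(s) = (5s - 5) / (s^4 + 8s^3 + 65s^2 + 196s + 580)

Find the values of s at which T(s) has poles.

The poles are the roots of the denominator s^4 + 8s^3 + 65s^2 + 196s + 580 = 0.
No real roots exist; factor into two real quadratics: (s^2 + 4s + 29)(s^2 + 4s + 20) = 0.
Each quadratic gives a conjugate pair via the quadratic formula.

s = -2 + 5j, -2 - 5j, -2 + 4j, -2 - 4j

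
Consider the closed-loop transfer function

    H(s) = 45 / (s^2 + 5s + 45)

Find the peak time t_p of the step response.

Comparing s^2 + 5s + 45 to s^2 + 2ζωₙs + ωₙ²: ωₙ = √45 ≈ 6.708 rad/s and ζ = 5/(2·√45) ≈ 0.3727.
ζωₙ = 5/2 = 2.5, so ω_d = ωₙ√(1−ζ²) = √(ωₙ² − (ζωₙ)²) = √(45 − 2.5²) = √38.75 ≈ 6.225 rad/s.
t_p = π/ω_d = π/6.225 ≈ 0.5047 s.

t_p ≈ 0.5047 s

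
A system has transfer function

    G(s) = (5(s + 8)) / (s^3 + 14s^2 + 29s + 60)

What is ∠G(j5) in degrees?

At s = j5: numerator = 40 + j25, denominator = -290 + j20.
∠G = ∠num − ∠den = 32.005° − (176.05°) = -144.0°.

∠G(j5) ≈ -144.0°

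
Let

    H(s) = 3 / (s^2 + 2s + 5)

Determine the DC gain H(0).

H(0) = 3/5 ≈ 0.6000

Set s = 0: H(0) = (3) / (5) = 3/5.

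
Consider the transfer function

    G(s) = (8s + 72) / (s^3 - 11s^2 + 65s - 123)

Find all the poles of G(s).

The poles are the roots of the denominator s^3 - 11s^2 + 65s - 123 = 0.
Trying s = 3: the polynomial evaluates to 0, so (s - 3) is a factor.
Dividing out leaves s^2 - 8s + 41 = 0.
The quadratic formula then gives s = 4 ± 5j.

s = 4 + 5j, 4 - 5j, 3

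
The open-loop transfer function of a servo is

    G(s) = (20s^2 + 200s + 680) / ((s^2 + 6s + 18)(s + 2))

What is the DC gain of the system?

G(0) = 170/9 ≈ 18.89

Set s = 0: G(0) = (680) / (36) = 170/9.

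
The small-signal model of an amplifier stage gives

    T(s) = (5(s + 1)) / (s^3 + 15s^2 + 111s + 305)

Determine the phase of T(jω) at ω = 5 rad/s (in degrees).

At s = j5: numerator = 5 + j25, denominator = -70 + j430.
∠T = ∠num − ∠den = 78.690° − (99.246°) = -20.56°.

∠T(j5) ≈ -20.56°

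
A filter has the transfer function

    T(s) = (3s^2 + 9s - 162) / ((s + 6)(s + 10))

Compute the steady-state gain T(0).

Set s = 0: T(0) = (-162) / (60) = -27/10.

T(0) = -27/10 ≈ -2.700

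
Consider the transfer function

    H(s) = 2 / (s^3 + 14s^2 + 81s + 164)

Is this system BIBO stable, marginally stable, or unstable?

stable

The denominator s^3 + 14s^2 + 81s + 164 factors as (s + 4)(s^2 + 10s + 41), giving poles at s = -4, -5 ± 4j.
Since all poles lie strictly in the left half-plane, the system is stable.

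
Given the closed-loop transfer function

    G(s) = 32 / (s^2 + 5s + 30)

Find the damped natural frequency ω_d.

ω_d ≈ 4.873 rad/s

Comparing s^2 + 5s + 30 to s^2 + 2ζωₙs + ωₙ²: ωₙ = √30 ≈ 5.477 rad/s and ζ = 5/(2·√30) ≈ 0.4564.
ζωₙ = 5/2 = 2.5, so ω_d = ωₙ√(1−ζ²) = √(ωₙ² − (ζωₙ)²) = √(30 − 2.5²) = √23.75 ≈ 4.873 rad/s.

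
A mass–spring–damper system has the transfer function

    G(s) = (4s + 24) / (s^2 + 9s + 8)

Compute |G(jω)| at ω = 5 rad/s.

|G(j5)| ≈ 0.6494

Substitute s = j5: numerator = 24 + j20, denominator = -17 + j45.
|G(j5)| = |24 + j20| / |-17 + j45| = 31.241 / 48.104 ≈ 0.6494.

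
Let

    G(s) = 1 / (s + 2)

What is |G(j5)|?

|G(j5)| ≈ 0.1857

Substitute s = j5: numerator = 1, denominator = 2 + j5.
|G(j5)| = |1| / |2 + j5| = 1 / 5.3852 ≈ 0.1857.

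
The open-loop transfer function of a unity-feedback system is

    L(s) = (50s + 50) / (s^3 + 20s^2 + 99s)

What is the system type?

Type 1

Factor s from the denominator: s^3 + 20s^2 + 99s = s·(s^2 + 20s + 99).
There is 1 pole at the origin, so the system is Type 1.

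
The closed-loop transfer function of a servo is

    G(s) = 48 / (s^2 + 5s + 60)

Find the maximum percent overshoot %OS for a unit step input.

%OS ≈ 34.3%

Comparing s^2 + 5s + 60 to s^2 + 2ζωₙs + ωₙ²: ωₙ = √60 ≈ 7.746 rad/s and ζ = 5/(2·√60) ≈ 0.3227.
%OS = 100·exp(−πζ/√(1−ζ²)) = 100·exp(−π·0.3227/√(1−0.3227²)) ≈ 34.3%.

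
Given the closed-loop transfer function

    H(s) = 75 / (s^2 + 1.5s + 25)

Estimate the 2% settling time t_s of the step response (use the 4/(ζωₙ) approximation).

t_s ≈ 5.333 s

Comparing s^2 + 1.5s + 25 to s^2 + 2ζωₙs + ωₙ²: ωₙ = 5 rad/s and ζ = 1.5/(2·5) = 0.15.
ζωₙ = 1.5/2 = 0.75, so t_s ≈ 4/(ζωₙ) = 4/0.75 ≈ 5.333 s.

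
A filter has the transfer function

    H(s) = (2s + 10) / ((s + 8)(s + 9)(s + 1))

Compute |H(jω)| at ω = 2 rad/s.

|H(j2)| ≈ 0.06335

Substitute s = j2: numerator = 10 + j4, denominator = j170.
|H(j2)| = |10 + j4| / |j170| = 10.770 / 170 ≈ 0.06335.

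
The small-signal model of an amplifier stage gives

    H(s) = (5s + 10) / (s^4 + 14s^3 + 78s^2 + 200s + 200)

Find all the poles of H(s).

The poles are the roots of the denominator s^4 + 14s^3 + 78s^2 + 200s + 200 = 0.
No real roots exist; factor into two real quadratics: (s^2 + 8s + 20)(s^2 + 6s + 10) = 0.
Each quadratic gives a conjugate pair via the quadratic formula.

s = -4 ± 2j, -3 ± j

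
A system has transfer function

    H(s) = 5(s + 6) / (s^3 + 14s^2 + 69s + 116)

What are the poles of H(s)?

s = -5 ± 2j, -4

The poles are the roots of the denominator s^3 + 14s^2 + 69s + 116 = 0.
Trying s = -4: the polynomial evaluates to 0, so (s + 4) is a factor.
Dividing out leaves s^2 + 10s + 29 = 0.
The quadratic formula then gives s = -5 ± 2j.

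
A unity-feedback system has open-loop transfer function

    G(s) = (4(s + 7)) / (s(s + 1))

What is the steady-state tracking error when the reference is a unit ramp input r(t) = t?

e_ss = 0.03571

G(s) has one pole at the origin.
This is a Type 1 system. Kv = lim_{s→0} s·G(s) = 28/1.
e_ss = 1/Kv = 1/(28) = 1/28 ≈ 0.03571.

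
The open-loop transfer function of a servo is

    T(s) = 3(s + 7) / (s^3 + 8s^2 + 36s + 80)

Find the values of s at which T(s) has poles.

The poles are the roots of the denominator s^3 + 8s^2 + 36s + 80 = 0.
Trying s = -4: the polynomial evaluates to 0, so (s + 4) is a factor.
Dividing out leaves s^2 + 4s + 20 = 0.
The quadratic formula then gives s = -2 ± 4j.

s = -2 + 4j, -2 - 4j, -4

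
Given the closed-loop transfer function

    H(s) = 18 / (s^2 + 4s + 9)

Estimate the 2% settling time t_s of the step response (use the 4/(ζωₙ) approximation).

t_s ≈ 2 s

Comparing s^2 + 4s + 9 to s^2 + 2ζωₙs + ωₙ²: ωₙ = 3 rad/s and ζ = 4/(2·3) ≈ 0.6667.
ζωₙ = 4/2 = 2, so t_s ≈ 4/(ζωₙ) = 4/2 = 2 s.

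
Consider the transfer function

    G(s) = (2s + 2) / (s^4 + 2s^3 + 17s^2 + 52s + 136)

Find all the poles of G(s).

The poles are the roots of the denominator s^4 + 2s^3 + 17s^2 + 52s + 136 = 0.
No real roots exist; factor into two real quadratics: (s^2 - 2s + 17)(s^2 + 4s + 8) = 0.
Each quadratic gives a conjugate pair via the quadratic formula.

s = 1 ± 4j, -2 ± 2j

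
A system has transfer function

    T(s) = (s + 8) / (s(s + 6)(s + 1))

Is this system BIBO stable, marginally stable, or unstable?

The poles can be read from the denominator factors: s = 0, -6, -1.
Since the simple pole(s) at s = 0 lie on the jω-axis with none in the right half-plane, the system is marginally stable.

marginally stable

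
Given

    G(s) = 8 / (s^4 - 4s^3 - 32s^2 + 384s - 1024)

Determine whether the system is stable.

The denominator s^4 - 4s^3 - 32s^2 + 384s - 1024 factors as (s^2 - 8s + 32)(s + 8)(s - 4), giving poles at s = 4 + 4j, 4 - 4j, -8, 4.
Since the pole(s) at s = 4 + 4j, 4 - 4j, 4 lie in the right half-plane, the system is unstable.

unstable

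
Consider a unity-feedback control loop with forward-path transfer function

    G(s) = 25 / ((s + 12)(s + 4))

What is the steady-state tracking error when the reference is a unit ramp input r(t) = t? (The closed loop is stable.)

G(s) has no poles at the origin.
This is a Type 0 system; Kv = lim_{s→0} s·G(s) = 0, so the steady-state error for a ramp input is infinite.

e_ss = ∞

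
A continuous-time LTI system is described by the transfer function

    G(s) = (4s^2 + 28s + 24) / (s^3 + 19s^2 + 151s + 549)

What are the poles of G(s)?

s = -9, -5 ± 6j

The poles are the roots of the denominator s^3 + 19s^2 + 151s + 549 = 0.
Trying s = -9: the polynomial evaluates to 0, so (s + 9) is a factor.
Dividing out leaves s^2 + 10s + 61 = 0.
The quadratic formula then gives s = -5 ± 6j.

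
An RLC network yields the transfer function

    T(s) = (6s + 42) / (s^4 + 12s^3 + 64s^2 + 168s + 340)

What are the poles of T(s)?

s = -1 + 3j, -1 - 3j, -5 + 3j, -5 - 3j

The poles are the roots of the denominator s^4 + 12s^3 + 64s^2 + 168s + 340 = 0.
No real roots exist; factor into two real quadratics: (s^2 + 2s + 10)(s^2 + 10s + 34) = 0.
Each quadratic gives a conjugate pair via the quadratic formula.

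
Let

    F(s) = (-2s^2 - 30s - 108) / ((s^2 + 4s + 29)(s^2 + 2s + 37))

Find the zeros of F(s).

Set the numerator to zero: -2s^2 - 30s - 108 = 0, i.e. -2·(s^2 + 15s + 54) = 0.
Factoring: (s + 6)(s + 9) = 0.

s = -6, -9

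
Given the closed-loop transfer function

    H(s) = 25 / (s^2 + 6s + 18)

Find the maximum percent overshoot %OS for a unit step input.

Comparing s^2 + 6s + 18 to s^2 + 2ζωₙs + ωₙ²: ωₙ = √18 ≈ 4.243 rad/s and ζ = 6/(2·√18) ≈ 0.7071.
%OS = 100·exp(−πζ/√(1−ζ²)) = 100·exp(−π·0.7071/√(1−0.7071²)) ≈ 4.32%.

%OS ≈ 4.32%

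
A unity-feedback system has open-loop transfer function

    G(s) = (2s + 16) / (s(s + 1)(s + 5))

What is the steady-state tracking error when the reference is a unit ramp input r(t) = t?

G(s) has one pole at the origin.
This is a Type 1 system. Kv = lim_{s→0} s·G(s) = 16/5.
e_ss = 1/Kv = 1/(16/5) = 5/16 ≈ 0.3125.

e_ss = 0.3125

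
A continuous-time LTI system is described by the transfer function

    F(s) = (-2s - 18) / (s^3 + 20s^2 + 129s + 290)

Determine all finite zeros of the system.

Set the numerator to zero: -2s - 18 = 0, i.e. -2·(s + 9) = 0.
So s = -9.

s = -9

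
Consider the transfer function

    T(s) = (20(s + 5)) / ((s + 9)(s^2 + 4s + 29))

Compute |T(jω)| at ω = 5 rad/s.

|T(j5)| ≈ 0.6735

Substitute s = j5: numerator = 100 + j100, denominator = -64 + j200.
|T(j5)| = |100 + j100| / |-64 + j200| = 141.42 / 209.99 ≈ 0.6735.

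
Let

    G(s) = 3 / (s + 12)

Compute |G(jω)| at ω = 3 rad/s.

Substitute s = j3: numerator = 3, denominator = 12 + j3.
|G(j3)| = |3| / |12 + j3| = 3 / 12.369 ≈ 0.2425.

|G(j3)| ≈ 0.2425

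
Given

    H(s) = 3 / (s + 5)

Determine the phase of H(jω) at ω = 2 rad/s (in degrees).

At s = j2: numerator = 3, denominator = 5 + j2.
∠H = ∠num − ∠den = 0° − (21.801°) = -21.80°.

∠H(j2) ≈ -21.80°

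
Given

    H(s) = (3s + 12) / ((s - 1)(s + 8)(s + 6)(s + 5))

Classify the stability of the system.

The poles can be read from the denominator factors: s = 1, -8, -6, -5.
Since the pole(s) at s = 1 lie in the right half-plane, the system is unstable.

unstable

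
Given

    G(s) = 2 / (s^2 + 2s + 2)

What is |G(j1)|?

Substitute s = j1: numerator = 2, denominator = 1 + j2.
|G(j1)| = |2| / |1 + j2| = 2 / 2.2361 ≈ 0.8944.

|G(j1)| ≈ 0.8944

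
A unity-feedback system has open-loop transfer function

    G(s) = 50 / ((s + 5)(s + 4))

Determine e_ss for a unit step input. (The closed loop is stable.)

G(s) has no poles at the origin.
This is a Type 0 system. Kp = lim_{s→0} G(s) = 50/20 = 5/2.
e_ss = 1/(1 + Kp) = 1/(1 + 5/2) = 2/7 ≈ 0.2857.

e_ss = 0.2857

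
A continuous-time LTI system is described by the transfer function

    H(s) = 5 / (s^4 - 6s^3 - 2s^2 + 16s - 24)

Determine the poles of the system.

s = -2, 1 ± j, 6

The poles are the roots of the denominator s^4 - 6s^3 - 2s^2 + 16s - 24 = 0.
Trying s = -2: the polynomial evaluates to 0, so (s + 2) is a factor.
Dividing out leaves s^3 - 8s^2 + 14s - 12 = 0.
This factors further as (s^2 - 2s + 2)(s - 6) = 0.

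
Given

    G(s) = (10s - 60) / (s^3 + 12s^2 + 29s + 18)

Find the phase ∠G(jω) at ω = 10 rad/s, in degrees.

At s = j10: numerator = -60 + j100, denominator = -1182 - j710.
∠G = ∠num − ∠den = 120.96° − (-149.01°) = 270.0°, which wraps to -90.03°.

∠G(j10) ≈ -90.03°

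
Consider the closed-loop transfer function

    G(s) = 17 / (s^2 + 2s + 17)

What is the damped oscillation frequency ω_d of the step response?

ω_d = 4 rad/s

Comparing s^2 + 2s + 17 to s^2 + 2ζωₙs + ωₙ²: ωₙ = √17 ≈ 4.123 rad/s and ζ = 2/(2·√17) ≈ 0.2425.
ζωₙ = 2/2 = 1, so ω_d = ωₙ√(1−ζ²) = √(ωₙ² − (ζωₙ)²) = √(17 − 1²) = √16 = 4 rad/s.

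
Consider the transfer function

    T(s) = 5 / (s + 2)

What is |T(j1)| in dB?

|T(j1)|_dB ≈ 6.99 dB

Substitute s = j1: numerator = 5, denominator = 2 + j1.
|T(j1)| = |5| / |2 + j1| = 5 / 2.2361 ≈ 2.236.
In decibels: 20·log₁₀(2.236) ≈ 6.99 dB.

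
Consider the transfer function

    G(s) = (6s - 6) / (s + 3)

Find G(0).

G(0) = -2

Set s = 0: G(0) = (-6) / (3) = -2.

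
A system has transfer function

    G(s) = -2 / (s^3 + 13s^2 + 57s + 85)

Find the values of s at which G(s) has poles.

s = -4 ± j, -5

The poles are the roots of the denominator s^3 + 13s^2 + 57s + 85 = 0.
Trying s = -5: the polynomial evaluates to 0, so (s + 5) is a factor.
Dividing out leaves s^2 + 8s + 17 = 0.
The quadratic formula then gives s = -4 ± 1j.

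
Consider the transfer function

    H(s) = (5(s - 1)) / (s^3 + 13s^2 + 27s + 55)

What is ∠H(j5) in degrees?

At s = j5: numerator = -5 + j25, denominator = -270 + j10.
∠H = ∠num − ∠den = 101.31° − (177.88°) = -76.57°.

∠H(j5) ≈ -76.57°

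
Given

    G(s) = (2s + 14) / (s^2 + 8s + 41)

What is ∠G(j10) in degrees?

At s = j10: numerator = 14 + j20, denominator = -59 + j80.
∠G = ∠num − ∠den = 55.008° − (126.41°) = -71.40°.

∠G(j10) ≈ -71.40°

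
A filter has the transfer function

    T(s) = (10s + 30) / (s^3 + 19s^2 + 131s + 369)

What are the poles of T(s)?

The poles are the roots of the denominator s^3 + 19s^2 + 131s + 369 = 0.
Trying s = -9: the polynomial evaluates to 0, so (s + 9) is a factor.
Dividing out leaves s^2 + 10s + 41 = 0.
The quadratic formula then gives s = -5 ± 4j.

s = -5 ± 4j, -9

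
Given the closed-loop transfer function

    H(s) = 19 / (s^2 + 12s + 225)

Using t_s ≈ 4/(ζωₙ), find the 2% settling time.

Comparing s^2 + 12s + 225 to s^2 + 2ζωₙs + ωₙ²: ωₙ = 15 rad/s and ζ = 12/(2·15) = 0.4.
ζωₙ = 12/2 = 6, so t_s ≈ 4/(ζωₙ) = 4/6 ≈ 0.6667 s.

t_s ≈ 0.6667 s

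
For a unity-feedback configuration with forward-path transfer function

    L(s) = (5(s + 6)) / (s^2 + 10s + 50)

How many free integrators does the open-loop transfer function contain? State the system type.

Type 0

The denominator has no factor of s at the origin — no free integrator — so this is a Type 0 system.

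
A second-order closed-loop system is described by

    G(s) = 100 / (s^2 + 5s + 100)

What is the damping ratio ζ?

Compare the denominator to the standard form s^2 + 2ζωₙs + ωₙ².
ωₙ² = 100, so ωₙ = 10 rad/s.
2ζωₙ = 5, so ζ = 5/(2·10) = 0.25.

ζ = 0.25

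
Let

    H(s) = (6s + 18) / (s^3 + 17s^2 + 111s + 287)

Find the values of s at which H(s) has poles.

s = -5 + 4j, -5 - 4j, -7

The poles are the roots of the denominator s^3 + 17s^2 + 111s + 287 = 0.
Trying s = -7: the polynomial evaluates to 0, so (s + 7) is a factor.
Dividing out leaves s^2 + 10s + 41 = 0.
The quadratic formula then gives s = -5 ± 4j.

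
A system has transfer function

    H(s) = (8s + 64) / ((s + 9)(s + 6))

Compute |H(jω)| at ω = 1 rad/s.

Substitute s = j1: numerator = 64 + j8, denominator = 53 + j15.
|H(j1)| = |64 + j8| / |53 + j15| = 64.498 / 55.082 ≈ 1.171.

|H(j1)| ≈ 1.171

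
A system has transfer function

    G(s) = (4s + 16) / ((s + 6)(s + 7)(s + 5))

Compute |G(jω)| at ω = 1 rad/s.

|G(j1)| ≈ 0.07520

Substitute s = j1: numerator = 16 + j4, denominator = 192 + j106.
|G(j1)| = |16 + j4| / |192 + j106| = 16.492 / 219.32 ≈ 0.07520.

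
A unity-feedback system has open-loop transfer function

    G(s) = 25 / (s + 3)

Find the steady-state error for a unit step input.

e_ss = 0.1071

G(s) has no poles at the origin.
This is a Type 0 system. Kp = lim_{s→0} G(s) = 25/3.
e_ss = 1/(1 + Kp) = 1/(1 + 25/3) = 3/28 ≈ 0.1071.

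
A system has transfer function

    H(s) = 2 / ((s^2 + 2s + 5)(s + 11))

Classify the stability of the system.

The poles can be read from the denominator factors: s = -1 ± 2j, -11.
Since all poles lie strictly in the left half-plane, the system is stable.

stable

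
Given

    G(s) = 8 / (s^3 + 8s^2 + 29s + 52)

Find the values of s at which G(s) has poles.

The poles are the roots of the denominator s^3 + 8s^2 + 29s + 52 = 0.
Trying s = -4: the polynomial evaluates to 0, so (s + 4) is a factor.
Dividing out leaves s^2 + 4s + 13 = 0.
The quadratic formula then gives s = -2 ± 3j.

s = -2 + 3j, -2 - 3j, -4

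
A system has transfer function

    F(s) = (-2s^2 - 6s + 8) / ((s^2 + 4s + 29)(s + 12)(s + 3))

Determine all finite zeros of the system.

s = 1, -4

Set the numerator to zero: -2s^2 - 6s + 8 = 0, i.e. -2·(s^2 + 3s - 4) = 0.
Factoring: (s - 1)(s + 4) = 0.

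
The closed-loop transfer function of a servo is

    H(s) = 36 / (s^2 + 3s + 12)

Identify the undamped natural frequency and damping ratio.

ωₙ ≈ 3.464 rad/s, ζ ≈ 0.4330

Compare the denominator to the standard form s^2 + 2ζωₙs + ωₙ².
ωₙ² = 12, so ωₙ = √12 ≈ 3.464 rad/s.
2ζωₙ = 3, so ζ = 3/(2·√12) ≈ 0.4330.
With ζ = 0.4330 the response is underdamped.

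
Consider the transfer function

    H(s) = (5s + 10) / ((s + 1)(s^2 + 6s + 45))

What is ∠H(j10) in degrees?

At s = j10: numerator = 10 + j50, denominator = -655 - j490.
∠H = ∠num − ∠den = 78.690° − (-143.20°) = 221.9°, which wraps to -138.1°.

∠H(j10) ≈ -138.1°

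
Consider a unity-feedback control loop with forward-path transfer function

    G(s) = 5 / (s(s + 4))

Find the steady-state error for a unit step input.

e_ss = 0

G(s) has one pole at the origin.
This is a Type 1 system; for a step input the steady-state error is zero.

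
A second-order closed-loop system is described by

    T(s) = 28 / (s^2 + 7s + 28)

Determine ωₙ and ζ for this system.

ωₙ ≈ 5.292 rad/s, ζ ≈ 0.6614

Compare the denominator to the standard form s^2 + 2ζωₙs + ωₙ².
ωₙ² = 28, so ωₙ = √28 ≈ 5.292 rad/s.
2ζωₙ = 7, so ζ = 7/(2·√28) ≈ 0.6614.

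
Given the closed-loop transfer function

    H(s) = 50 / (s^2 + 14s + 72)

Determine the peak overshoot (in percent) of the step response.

Comparing s^2 + 14s + 72 to s^2 + 2ζωₙs + ωₙ²: ωₙ = √72 ≈ 8.485 rad/s and ζ = 14/(2·√72) ≈ 0.8250.
%OS = 100·exp(−πζ/√(1−ζ²)) = 100·exp(−π·0.8250/√(1−0.8250²)) ≈ 1.02%.

%OS ≈ 1.02%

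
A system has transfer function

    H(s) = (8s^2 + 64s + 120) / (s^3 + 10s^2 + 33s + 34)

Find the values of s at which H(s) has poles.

s = -4 ± j, -2

The poles are the roots of the denominator s^3 + 10s^2 + 33s + 34 = 0.
Trying s = -2: the polynomial evaluates to 0, so (s + 2) is a factor.
Dividing out leaves s^2 + 8s + 17 = 0.
The quadratic formula then gives s = -4 ± 1j.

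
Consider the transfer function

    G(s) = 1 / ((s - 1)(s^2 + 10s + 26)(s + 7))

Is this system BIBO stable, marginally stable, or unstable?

The poles can be read from the denominator factors: s = 1, -5 + j, -5 - j, -7.
Since the pole(s) at s = 1 lie in the right half-plane, the system is unstable.

unstable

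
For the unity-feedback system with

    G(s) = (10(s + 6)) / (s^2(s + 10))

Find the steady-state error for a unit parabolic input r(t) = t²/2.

e_ss = 0.1667

G(s) has 2 poles at the origin.
This is a Type 2 system. Ka = lim_{s→0} s^2·G(s) = 60/10 = 6.
e_ss = 1/Ka = 1/(6) = 1/6 ≈ 0.1667.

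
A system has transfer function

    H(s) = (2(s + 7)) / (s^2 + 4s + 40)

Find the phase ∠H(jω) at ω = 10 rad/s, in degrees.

At s = j10: numerator = 14 + j20, denominator = -60 + j40.
∠H = ∠num − ∠den = 55.008° − (146.31°) = -91.30°.

∠H(j10) ≈ -91.30°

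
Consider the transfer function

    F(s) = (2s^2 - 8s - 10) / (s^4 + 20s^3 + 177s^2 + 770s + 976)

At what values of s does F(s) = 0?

s = 5, -1

Set the numerator to zero: 2s^2 - 8s - 10 = 0, i.e. 2·(s^2 - 4s - 5) = 0.
Factoring: (s - 5)(s + 1) = 0.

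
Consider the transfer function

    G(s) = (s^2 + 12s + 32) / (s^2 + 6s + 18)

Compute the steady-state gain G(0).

Set s = 0: G(0) = (32) / (18) = 16/9.

G(0) = 16/9 ≈ 1.778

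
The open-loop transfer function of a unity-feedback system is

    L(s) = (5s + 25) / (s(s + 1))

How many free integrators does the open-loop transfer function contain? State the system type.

The denominator has 1 factor of s at the origin (free integrator), so this is a Type 1 system.

Type 1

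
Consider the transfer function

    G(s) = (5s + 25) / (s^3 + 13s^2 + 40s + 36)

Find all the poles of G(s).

The poles are the roots of the denominator s^3 + 13s^2 + 40s + 36 = 0.
Trying s = -2: the polynomial evaluates to 0, so (s + 2) is a factor.
Dividing out leaves s^2 + 11s + 18 = 0.
Factoring the quadratic: (s + 2)(s + 9) = 0.

s = -2, -2, -9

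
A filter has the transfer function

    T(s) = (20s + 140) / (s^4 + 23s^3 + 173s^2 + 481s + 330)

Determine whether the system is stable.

stable

The denominator s^4 + 23s^3 + 173s^2 + 481s + 330 factors as (s + 5)(s + 1)(s + 6)(s + 11), giving poles at s = -5, -1, -6, -11.
Since all poles lie strictly in the left half-plane, the system is stable.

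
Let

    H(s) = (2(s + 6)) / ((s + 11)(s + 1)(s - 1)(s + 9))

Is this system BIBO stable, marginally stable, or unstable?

The poles can be read from the denominator factors: s = -11, -1, 1, -9.
Since the pole(s) at s = 1 lie in the right half-plane, the system is unstable.

unstable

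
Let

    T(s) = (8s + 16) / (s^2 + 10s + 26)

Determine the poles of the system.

s = -5 + j, -5 - j

The poles are the roots of the denominator s^2 + 10s + 26 = 0.
Using the quadratic formula: s = (-10 ± √(-4))/2 = -5 ± 1j.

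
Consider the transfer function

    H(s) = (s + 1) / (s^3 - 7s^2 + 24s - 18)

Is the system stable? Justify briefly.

unstable

The denominator s^3 - 7s^2 + 24s - 18 factors as (s - 1)(s^2 - 6s + 18), giving poles at s = 1, 3 + 3j, 3 - 3j.
Since the pole(s) at s = 1, 3 + 3j, 3 - 3j lie in the right half-plane, the system is unstable.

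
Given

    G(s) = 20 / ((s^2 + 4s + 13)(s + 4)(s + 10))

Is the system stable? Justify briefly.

stable

The poles can be read from the denominator factors: s = -2 + 3j, -2 - 3j, -4, -10.
Since all poles lie strictly in the left half-plane, the system is stable.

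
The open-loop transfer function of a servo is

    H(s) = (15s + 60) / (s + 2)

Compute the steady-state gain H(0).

Set s = 0: H(0) = (60) / (2) = 30.

H(0) = 30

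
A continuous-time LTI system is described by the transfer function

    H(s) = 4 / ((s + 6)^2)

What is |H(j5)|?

Substitute s = j5: numerator = 4, denominator = 11 + j60.
|H(j5)| = |4| / |11 + j60| = 4 / 61 ≈ 0.06557.

|H(j5)| ≈ 0.06557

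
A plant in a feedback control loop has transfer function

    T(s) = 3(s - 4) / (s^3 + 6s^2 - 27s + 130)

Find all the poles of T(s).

s = 2 + 3j, 2 - 3j, -10

The poles are the roots of the denominator s^3 + 6s^2 - 27s + 130 = 0.
Trying s = -10: the polynomial evaluates to 0, so (s + 10) is a factor.
Dividing out leaves s^2 - 4s + 13 = 0.
The quadratic formula then gives s = 2 ± 3j.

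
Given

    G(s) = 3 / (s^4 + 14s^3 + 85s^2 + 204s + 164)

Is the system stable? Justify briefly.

stable

The denominator s^4 + 14s^3 + 85s^2 + 204s + 164 factors as (s + 2)^2(s^2 + 10s + 41), giving poles at s = -2, -2, -5 ± 4j.
Since all poles lie strictly in the left half-plane, the system is stable.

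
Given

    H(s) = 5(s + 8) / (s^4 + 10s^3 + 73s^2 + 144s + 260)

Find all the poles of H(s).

The poles are the roots of the denominator s^4 + 10s^3 + 73s^2 + 144s + 260 = 0.
No real roots exist; factor into two real quadratics: (s^2 + 2s + 5)(s^2 + 8s + 52) = 0.
Each quadratic gives a conjugate pair via the quadratic formula.

s = -1 + 2j, -1 - 2j, -4 + 6j, -4 - 6j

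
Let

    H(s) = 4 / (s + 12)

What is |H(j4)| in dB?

|H(j4)|_dB ≈ -10 dB

Substitute s = j4: numerator = 4, denominator = 12 + j4.
|H(j4)| = |4| / |12 + j4| = 4 / 12.649 ≈ 0.3162.
In decibels: 20·log₁₀(0.3162) ≈ -10 dB.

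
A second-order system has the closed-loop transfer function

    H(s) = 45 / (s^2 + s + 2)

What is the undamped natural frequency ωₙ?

Compare the denominator to the standard form s^2 + 2ζωₙs + ωₙ².
ωₙ² = 2, so ωₙ = √2 ≈ 1.414 rad/s.

ωₙ ≈ 1.414 rad/s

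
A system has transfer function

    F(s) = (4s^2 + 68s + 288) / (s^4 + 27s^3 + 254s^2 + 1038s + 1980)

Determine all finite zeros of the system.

Set the numerator to zero: 4s^2 + 68s + 288 = 0, i.e. 4·(s^2 + 17s + 72) = 0.
Factoring: (s + 9)(s + 8) = 0.

s = -9, -8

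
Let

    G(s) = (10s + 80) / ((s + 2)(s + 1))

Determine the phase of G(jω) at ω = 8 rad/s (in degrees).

At s = j8: numerator = 80 + j80, denominator = -62 + j24.
∠G = ∠num − ∠den = 45° − (158.84°) = -113.8°.

∠G(j8) ≈ -113.8°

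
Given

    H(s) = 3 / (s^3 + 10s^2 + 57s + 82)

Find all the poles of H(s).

s = -2, -4 ± 5j

The poles are the roots of the denominator s^3 + 10s^2 + 57s + 82 = 0.
Trying s = -2: the polynomial evaluates to 0, so (s + 2) is a factor.
Dividing out leaves s^2 + 8s + 41 = 0.
The quadratic formula then gives s = -4 ± 5j.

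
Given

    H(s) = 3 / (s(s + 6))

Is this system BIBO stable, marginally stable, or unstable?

marginally stable

The poles can be read from the denominator factors: s = 0, -6.
Since the simple pole(s) at s = 0 lie on the jω-axis with none in the right half-plane, the system is marginally stable.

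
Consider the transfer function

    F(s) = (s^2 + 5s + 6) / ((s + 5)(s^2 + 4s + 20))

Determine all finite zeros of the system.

s = -2, -3

Set the numerator to zero: s^2 + 5s + 6 = 0.
Factoring: (s + 2)(s + 3) = 0.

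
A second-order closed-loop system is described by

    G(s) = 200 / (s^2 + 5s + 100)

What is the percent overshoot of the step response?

%OS ≈ 44.4%

Comparing s^2 + 5s + 100 to s^2 + 2ζωₙs + ωₙ²: ωₙ = 10 rad/s and ζ = 5/(2·10) = 0.25.
%OS = 100·exp(−πζ/√(1−ζ²)) = 100·exp(−π·0.25/√(1−0.25²)) ≈ 44.4%.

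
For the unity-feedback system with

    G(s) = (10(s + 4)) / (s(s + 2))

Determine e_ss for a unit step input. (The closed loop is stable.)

e_ss = 0

G(s) has one pole at the origin.
This is a Type 1 system; for a step input the steady-state error is zero.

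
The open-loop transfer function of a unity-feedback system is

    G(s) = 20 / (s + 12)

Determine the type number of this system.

Type 0

The denominator has no factor of s at the origin — no free integrator — so this is a Type 0 system.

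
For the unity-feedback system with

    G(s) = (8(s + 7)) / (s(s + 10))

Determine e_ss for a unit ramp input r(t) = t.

e_ss = 0.1786

G(s) has one pole at the origin.
This is a Type 1 system. Kv = lim_{s→0} s·G(s) = 56/10 = 28/5.
e_ss = 1/Kv = 1/(28/5) = 5/28 ≈ 0.1786.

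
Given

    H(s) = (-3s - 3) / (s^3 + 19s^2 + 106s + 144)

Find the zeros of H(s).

Set the numerator to zero: -3s - 3 = 0, i.e. -3·(s + 1) = 0.
So s = -1.

s = -1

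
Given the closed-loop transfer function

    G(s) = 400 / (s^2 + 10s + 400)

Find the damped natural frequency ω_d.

ω_d ≈ 19.36 rad/s

Comparing s^2 + 10s + 400 to s^2 + 2ζωₙs + ωₙ²: ωₙ = 20 rad/s and ζ = 10/(2·20) = 0.25.
ζωₙ = 10/2 = 5, so ω_d = ωₙ√(1−ζ²) = √(ωₙ² − (ζωₙ)²) = √(400 − 5²) = √375 ≈ 19.36 rad/s.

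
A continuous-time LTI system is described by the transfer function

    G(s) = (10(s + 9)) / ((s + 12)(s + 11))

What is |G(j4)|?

Substitute s = j4: numerator = 90 + j40, denominator = 116 + j92.
|G(j4)| = |90 + j40| / |116 + j92| = 98.489 / 148.05 ≈ 0.6652.

|G(j4)| ≈ 0.6652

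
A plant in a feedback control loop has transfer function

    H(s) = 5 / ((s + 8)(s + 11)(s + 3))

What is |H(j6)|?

|H(j6)| ≈ 0.005949

Substitute s = j6: numerator = 5, denominator = -528 + j654.
|H(j6)| = |5| / |-528 + j654| = 5 / 840.54 ≈ 0.005949.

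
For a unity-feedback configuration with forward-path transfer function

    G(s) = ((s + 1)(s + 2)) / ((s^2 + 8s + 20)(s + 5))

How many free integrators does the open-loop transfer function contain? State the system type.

Type 0

The denominator has no factor of s at the origin — no free integrator — so this is a Type 0 system.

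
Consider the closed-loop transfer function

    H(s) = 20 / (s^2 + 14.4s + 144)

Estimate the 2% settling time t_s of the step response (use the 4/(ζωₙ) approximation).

Comparing s^2 + 14.4s + 144 to s^2 + 2ζωₙs + ωₙ²: ωₙ = 12 rad/s and ζ = 14.4/(2·12) = 0.6.
ζωₙ = 14.4/2 = 7.2, so t_s ≈ 4/(ζωₙ) = 4/7.2 ≈ 0.5556 s.

t_s ≈ 0.5556 s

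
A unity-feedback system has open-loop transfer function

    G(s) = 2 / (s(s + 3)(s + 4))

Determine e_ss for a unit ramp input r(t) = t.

e_ss = 6

G(s) has one pole at the origin.
This is a Type 1 system. Kv = lim_{s→0} s·G(s) = 2/12 = 1/6.
e_ss = 1/Kv = 1/(1/6) = 6.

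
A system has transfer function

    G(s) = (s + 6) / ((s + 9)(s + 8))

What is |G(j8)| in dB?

|G(j8)|_dB ≈ -22.7 dB

Substitute s = j8: numerator = 6 + j8, denominator = 8 + j136.
|G(j8)| = |6 + j8| / |8 + j136| = 10 / 136.24 ≈ 0.07340.
In decibels: 20·log₁₀(0.07340) ≈ -22.7 dB.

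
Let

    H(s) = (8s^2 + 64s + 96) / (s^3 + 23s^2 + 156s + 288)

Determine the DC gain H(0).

H(0) = 1/3 ≈ 0.3333

Set s = 0: H(0) = (96) / (288) = 1/3.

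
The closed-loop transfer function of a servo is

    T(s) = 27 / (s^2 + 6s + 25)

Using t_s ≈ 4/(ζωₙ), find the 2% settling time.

t_s ≈ 1.333 s

Comparing s^2 + 6s + 25 to s^2 + 2ζωₙs + ωₙ²: ωₙ = 5 rad/s and ζ = 6/(2·5) = 0.6.
ζωₙ = 6/2 = 3, so t_s ≈ 4/(ζωₙ) = 4/3 ≈ 1.333 s.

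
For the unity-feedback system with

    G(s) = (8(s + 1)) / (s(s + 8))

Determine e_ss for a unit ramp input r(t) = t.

G(s) has one pole at the origin.
This is a Type 1 system. Kv = lim_{s→0} s·G(s) = 8/8 = 1.
e_ss = 1/Kv = 1/(1) = 1.

e_ss = 1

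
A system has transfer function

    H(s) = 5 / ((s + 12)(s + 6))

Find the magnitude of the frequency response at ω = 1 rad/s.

Substitute s = j1: numerator = 5, denominator = 71 + j18.
|H(j1)| = |5| / |71 + j18| = 5 / 73.246 ≈ 0.06826.

|H(j1)| ≈ 0.06826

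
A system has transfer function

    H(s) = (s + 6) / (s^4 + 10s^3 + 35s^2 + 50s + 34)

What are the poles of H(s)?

The poles are the roots of the denominator s^4 + 10s^3 + 35s^2 + 50s + 34 = 0.
No real roots exist; factor into two real quadratics: (s^2 + 2s + 2)(s^2 + 8s + 17) = 0.
Each quadratic gives a conjugate pair via the quadratic formula.

s = -1 + j, -1 - j, -4 + j, -4 - j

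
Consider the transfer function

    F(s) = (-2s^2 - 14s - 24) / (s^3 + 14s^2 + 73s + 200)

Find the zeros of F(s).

s = -4, -3

Set the numerator to zero: -2s^2 - 14s - 24 = 0, i.e. -2·(s^2 + 7s + 12) = 0.
Factoring: (s + 4)(s + 3) = 0.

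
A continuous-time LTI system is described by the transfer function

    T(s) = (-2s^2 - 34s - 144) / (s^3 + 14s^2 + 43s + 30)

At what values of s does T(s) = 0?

s = -9, -8

Set the numerator to zero: -2s^2 - 34s - 144 = 0, i.e. -2·(s^2 + 17s + 72) = 0.
Factoring: (s + 9)(s + 8) = 0.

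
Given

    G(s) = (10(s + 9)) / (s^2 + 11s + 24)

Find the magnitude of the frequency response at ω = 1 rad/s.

Substitute s = j1: numerator = 90 + j10, denominator = 23 + j11.
|G(j1)| = |90 + j10| / |23 + j11| = 90.554 / 25.495 ≈ 3.552.

|G(j1)| ≈ 3.552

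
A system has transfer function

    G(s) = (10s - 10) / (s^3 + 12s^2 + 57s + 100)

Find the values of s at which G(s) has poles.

The poles are the roots of the denominator s^3 + 12s^2 + 57s + 100 = 0.
Trying s = -4: the polynomial evaluates to 0, so (s + 4) is a factor.
Dividing out leaves s^2 + 8s + 25 = 0.
The quadratic formula then gives s = -4 ± 3j.

s = -4 ± 3j, -4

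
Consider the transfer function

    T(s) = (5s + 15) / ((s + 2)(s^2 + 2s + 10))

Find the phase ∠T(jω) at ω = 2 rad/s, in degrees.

∠T(j2) ≈ -45°

At s = j2: numerator = 15 + j10, denominator = 4 + j20.
∠T = ∠num − ∠den = 33.690° − (78.690°) = -45°.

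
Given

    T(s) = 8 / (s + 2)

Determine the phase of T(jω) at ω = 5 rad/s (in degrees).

∠T(j5) ≈ -68.20°

At s = j5: numerator = 8, denominator = 2 + j5.
∠T = ∠num − ∠den = 0° − (68.199°) = -68.20°.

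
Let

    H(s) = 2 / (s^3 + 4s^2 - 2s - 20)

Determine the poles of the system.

s = -3 ± j, 2

The poles are the roots of the denominator s^3 + 4s^2 - 2s - 20 = 0.
Trying s = 2: the polynomial evaluates to 0, so (s - 2) is a factor.
Dividing out leaves s^2 + 6s + 10 = 0.
The quadratic formula then gives s = -3 ± 1j.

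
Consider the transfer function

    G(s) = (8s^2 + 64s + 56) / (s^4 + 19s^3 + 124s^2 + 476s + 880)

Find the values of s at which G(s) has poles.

s = -2 + 4j, -2 - 4j, -4, -11

The poles are the roots of the denominator s^4 + 19s^3 + 124s^2 + 476s + 880 = 0.
Trying s = -4: the polynomial evaluates to 0, so (s + 4) is a factor.
Dividing out leaves s^3 + 15s^2 + 64s + 220 = 0.
This factors further as (s^2 + 4s + 20)(s + 11) = 0.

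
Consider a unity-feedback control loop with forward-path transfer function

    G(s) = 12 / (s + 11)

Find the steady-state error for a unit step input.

e_ss = 0.4783

G(s) has no poles at the origin.
This is a Type 0 system. Kp = lim_{s→0} G(s) = 12/11.
e_ss = 1/(1 + Kp) = 1/(1 + 12/11) = 11/23 ≈ 0.4783.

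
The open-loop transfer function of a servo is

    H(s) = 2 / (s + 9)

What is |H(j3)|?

|H(j3)| ≈ 0.2108

Substitute s = j3: numerator = 2, denominator = 9 + j3.
|H(j3)| = |2| / |9 + j3| = 2 / 9.4868 ≈ 0.2108.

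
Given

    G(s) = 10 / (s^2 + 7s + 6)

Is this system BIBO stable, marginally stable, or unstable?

stable

The denominator s^2 + 7s + 6 factors as (s + 6)(s + 1), giving poles at s = -6, -1.
Since all poles lie strictly in the left half-plane, the system is stable.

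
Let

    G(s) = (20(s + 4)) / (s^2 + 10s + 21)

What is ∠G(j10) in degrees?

∠G(j10) ≈ -60.11°

At s = j10: numerator = 80 + j200, denominator = -79 + j100.
∠G = ∠num − ∠den = 68.199° − (128.31°) = -60.11°.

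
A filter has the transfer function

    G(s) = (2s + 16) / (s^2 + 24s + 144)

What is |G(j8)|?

|G(j8)| ≈ 0.1088

Substitute s = j8: numerator = 16 + j16, denominator = 80 + j192.
|G(j8)| = |16 + j16| / |80 + j192| = 22.627 / 208 ≈ 0.1088.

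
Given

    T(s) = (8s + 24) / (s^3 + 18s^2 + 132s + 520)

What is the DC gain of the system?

T(0) = 3/65 ≈ 0.04615

Set s = 0: T(0) = (24) / (520) = 3/65.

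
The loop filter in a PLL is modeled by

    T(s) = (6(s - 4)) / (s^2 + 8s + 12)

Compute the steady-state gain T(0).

Set s = 0: T(0) = (-24) / (12) = -2.

T(0) = -2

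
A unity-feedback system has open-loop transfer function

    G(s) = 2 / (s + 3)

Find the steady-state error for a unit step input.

G(s) has no poles at the origin.
This is a Type 0 system. Kp = lim_{s→0} G(s) = 2/3.
e_ss = 1/(1 + Kp) = 1/(1 + 2/3) = 3/5 ≈ 0.6000.

e_ss = 0.6000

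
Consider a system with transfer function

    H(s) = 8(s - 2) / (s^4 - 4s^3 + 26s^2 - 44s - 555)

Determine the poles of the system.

The poles are the roots of the denominator s^4 - 4s^3 + 26s^2 - 44s - 555 = 0.
Trying s = 5: the polynomial evaluates to 0, so (s - 5) is a factor.
Dividing out leaves s^3 + s^2 + 31s + 111 = 0.
This factors further as (s^2 - 2s + 37)(s + 3) = 0.

s = 5, 1 ± 6j, -3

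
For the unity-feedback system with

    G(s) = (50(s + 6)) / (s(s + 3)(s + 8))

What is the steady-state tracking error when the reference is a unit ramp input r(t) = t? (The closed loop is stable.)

e_ss = 0.08000

G(s) has one pole at the origin.
This is a Type 1 system. Kv = lim_{s→0} s·G(s) = 300/24 = 25/2.
e_ss = 1/Kv = 1/(25/2) = 2/25 ≈ 0.08000.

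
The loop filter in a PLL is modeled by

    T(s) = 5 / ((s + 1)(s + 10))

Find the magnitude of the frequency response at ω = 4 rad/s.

Substitute s = j4: numerator = 5, denominator = -6 + j44.
|T(j4)| = |5| / |-6 + j44| = 5 / 44.407 ≈ 0.1126.

|T(j4)| ≈ 0.1126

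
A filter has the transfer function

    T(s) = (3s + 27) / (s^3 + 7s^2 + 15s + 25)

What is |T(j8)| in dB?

|T(j8)|_dB ≈ -24.1 dB

Substitute s = j8: numerator = 27 + j24, denominator = -423 - j392.
|T(j8)| = |27 + j24| / |-423 - j392| = 36.125 / 576.71 ≈ 0.06264.
In decibels: 20·log₁₀(0.06264) ≈ -24.1 dB.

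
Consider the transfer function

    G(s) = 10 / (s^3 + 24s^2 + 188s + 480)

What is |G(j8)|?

|G(j8)| ≈ 0.006902

Substitute s = j8: numerator = 10, denominator = -1056 + j992.
|G(j8)| = |10| / |-1056 + j992| = 10 / 1448.9 ≈ 0.006902.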